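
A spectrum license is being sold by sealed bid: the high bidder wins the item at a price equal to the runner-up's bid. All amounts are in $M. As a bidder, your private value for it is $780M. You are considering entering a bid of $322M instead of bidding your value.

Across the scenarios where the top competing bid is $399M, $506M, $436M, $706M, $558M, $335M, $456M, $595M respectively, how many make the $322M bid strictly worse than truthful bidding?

8

The deviation hurts exactly when the highest competing bid lies strictly between $322M and $780M — underbidding then forfeits a profitable win.
$399M: inside the interval → strictly worse (loss $381M).
$506M: inside the interval → strictly worse (loss $274M).
$436M: inside the interval → strictly worse (loss $344M).
$706M: inside the interval → strictly worse (loss $74M).
$558M: inside the interval → strictly worse (loss $222M).
$335M: inside the interval → strictly worse (loss $445M).
$456M: inside the interval → strictly worse (loss $324M).
$595M: inside the interval → strictly worse (loss $185M).
Count: 8.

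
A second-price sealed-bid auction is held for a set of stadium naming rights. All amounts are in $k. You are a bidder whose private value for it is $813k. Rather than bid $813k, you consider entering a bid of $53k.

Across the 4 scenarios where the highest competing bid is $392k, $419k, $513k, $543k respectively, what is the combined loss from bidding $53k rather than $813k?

$1385k

The deviation costs you only when the competing bid falls strictly between $53k and $813k; elsewhere both bids give the same outcome.
$392k: truthful payoff $421k, deviation payoff $0k → loss $421k.
$419k: truthful payoff $394k, deviation payoff $0k → loss $394k.
$513k: truthful payoff $300k, deviation payoff $0k → loss $300k.
$543k: truthful payoff $270k, deviation payoff $0k → loss $270k.
Total loss = $421k + $394k + $300k + $270k = $1385k.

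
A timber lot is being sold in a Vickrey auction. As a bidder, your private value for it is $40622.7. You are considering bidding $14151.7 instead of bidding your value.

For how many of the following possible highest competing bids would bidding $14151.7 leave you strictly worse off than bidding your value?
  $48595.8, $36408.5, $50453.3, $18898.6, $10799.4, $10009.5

2

The deviation hurts exactly when the highest competing bid lies strictly between $14151.7 and $40622.7 — underbidding then forfeits a profitable win.
$48595.8: above both → same outcome either way.
$36408.5: inside the interval → strictly worse (loss $4214.2).
$50453.3: above both → same outcome either way.
$18898.6: inside the interval → strictly worse (loss $21724.1).
$10799.4: below both → same outcome either way.
$10009.5: below both → same outcome either way.
Count: 2.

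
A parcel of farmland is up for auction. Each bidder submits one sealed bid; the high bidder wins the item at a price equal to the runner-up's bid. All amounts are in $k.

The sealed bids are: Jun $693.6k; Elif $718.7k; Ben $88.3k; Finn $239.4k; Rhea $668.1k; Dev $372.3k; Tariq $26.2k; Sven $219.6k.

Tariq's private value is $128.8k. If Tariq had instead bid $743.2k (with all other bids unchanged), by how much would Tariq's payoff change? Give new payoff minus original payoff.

The highest bid among the other bidders is $718.7k; Tariq's bid doesn't change that.
Original bid $26.2k: Tariq is not highest (top rival bid is $718.7k); payoff $0k.
Alternative bid $743.2k: Tariq is highest, pays the top rival bid $718.7k; payoff $128.8k − $718.7k = −$589.9k.
Change in payoff = −$589.9k − ($0k) = −$589.9k.

−$589.9k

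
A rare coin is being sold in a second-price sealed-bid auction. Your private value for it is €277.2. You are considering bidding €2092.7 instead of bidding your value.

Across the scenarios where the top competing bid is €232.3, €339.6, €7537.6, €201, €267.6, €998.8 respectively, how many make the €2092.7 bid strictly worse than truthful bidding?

The deviation hurts exactly when the highest competing bid lies strictly between €277.2 and €2092.7 — overbidding then wins at a price above your value.
€232.3: below both → same outcome either way.
€339.6: inside the interval → strictly worse (loss €62.4).
€7537.6: above both → same outcome either way.
€201: below both → same outcome either way.
€267.6: below both → same outcome either way.
€998.8: inside the interval → strictly worse (loss €721.6).
Count: 2.

2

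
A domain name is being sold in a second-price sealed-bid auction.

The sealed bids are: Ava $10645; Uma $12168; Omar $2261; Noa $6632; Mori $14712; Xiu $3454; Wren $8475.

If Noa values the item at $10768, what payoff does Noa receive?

$0

Highest bid: Mori at $14712, so Mori wins.
Second-highest bid: Uma at $12168 — that is the price the winner pays.
Noa did not win, so Noa pays nothing and receives nothing: payoff $0.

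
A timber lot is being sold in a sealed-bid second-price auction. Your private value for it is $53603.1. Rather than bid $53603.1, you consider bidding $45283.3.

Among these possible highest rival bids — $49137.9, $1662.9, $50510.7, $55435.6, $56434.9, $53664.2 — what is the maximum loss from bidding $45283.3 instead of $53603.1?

$4465.2

$49137.9: truthful gives $4465.2, deviation gives $0 → loss $4465.2.
$1662.9: same outcome either way → loss $0.
$50510.7: truthful gives $3092.4, deviation gives $0 → loss $3092.4.
$55435.6: same outcome either way → loss $0.
$56434.9: same outcome either way → loss $0.
$53664.2: same outcome either way → loss $0.
Maximum loss: $4465.2.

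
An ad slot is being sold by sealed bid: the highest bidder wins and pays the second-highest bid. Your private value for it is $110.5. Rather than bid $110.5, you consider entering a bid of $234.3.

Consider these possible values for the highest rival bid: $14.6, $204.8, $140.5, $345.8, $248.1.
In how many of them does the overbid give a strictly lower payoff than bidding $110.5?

The deviation hurts exactly when the highest competing bid lies strictly between $110.5 and $234.3 — overbidding then wins at a price above your value.
$14.6: below both → same outcome either way.
$204.8: inside the interval → strictly worse (loss $94.3).
$140.5: inside the interval → strictly worse (loss $30).
$345.8: above both → same outcome either way.
$248.1: above both → same outcome either way.
Count: 2.

2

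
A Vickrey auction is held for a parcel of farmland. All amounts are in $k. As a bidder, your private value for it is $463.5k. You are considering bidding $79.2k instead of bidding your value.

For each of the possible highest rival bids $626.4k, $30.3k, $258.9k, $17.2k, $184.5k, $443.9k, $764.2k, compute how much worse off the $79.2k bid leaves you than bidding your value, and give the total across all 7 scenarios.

$503.2k

The deviation costs you only when the competing bid falls strictly between $79.2k and $463.5k; elsewhere both bids give the same outcome.
$626.4k: outcomes coincide → loss $0k.
$30.3k: outcomes coincide → loss $0k.
$258.9k: truthful payoff $204.6k, deviation payoff $0k → loss $204.6k.
$17.2k: outcomes coincide → loss $0k.
$184.5k: truthful payoff $279k, deviation payoff $0k → loss $279k.
$443.9k: truthful payoff $19.6k, deviation payoff $0k → loss $19.6k.
$764.2k: outcomes coincide → loss $0k.
Total loss = $204.6k + $279k + $19.6k = $503.2k.
Because the price is fixed by the runner-up's bid, deviating from your value can only change a good outcome into a bad one — never the reverse.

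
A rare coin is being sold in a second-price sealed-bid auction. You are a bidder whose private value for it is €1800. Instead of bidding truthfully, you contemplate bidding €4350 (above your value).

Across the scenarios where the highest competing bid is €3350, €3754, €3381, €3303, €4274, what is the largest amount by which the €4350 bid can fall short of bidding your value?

€2474

€3350: truthful gives €0, deviation gives −€1550 → loss €1550.
€3754: truthful gives €0, deviation gives −€1954 → loss €1954.
€3381: truthful gives €0, deviation gives −€1581 → loss €1581.
€3303: truthful gives €0, deviation gives −€1503 → loss €1503.
€4274: truthful gives €0, deviation gives −€2474 → loss €2474.
Maximum loss: €2474.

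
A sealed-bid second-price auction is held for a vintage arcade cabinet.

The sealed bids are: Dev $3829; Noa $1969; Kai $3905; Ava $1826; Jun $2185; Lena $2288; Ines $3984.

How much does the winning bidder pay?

Highest bid: Ines at $3984, so Ines wins.
Second-highest bid: Kai at $3905 — that is the price the winner pays.

$3905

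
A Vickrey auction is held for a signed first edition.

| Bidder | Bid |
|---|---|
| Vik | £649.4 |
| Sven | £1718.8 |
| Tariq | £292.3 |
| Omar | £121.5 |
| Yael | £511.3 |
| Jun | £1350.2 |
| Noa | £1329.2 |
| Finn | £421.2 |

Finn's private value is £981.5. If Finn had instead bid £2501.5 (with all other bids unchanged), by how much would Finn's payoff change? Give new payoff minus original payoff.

The highest bid among the other bidders is £1718.8; Finn's bid doesn't change that.
Original bid £421.2: Finn is not highest (top rival bid is £1718.8); payoff £0.
Alternative bid £2501.5: Finn is highest, pays the top rival bid £1718.8; payoff £981.5 − £1718.8 = −£737.3.
Change in payoff = −£737.3 − (£0) = −£737.3.

−£737.3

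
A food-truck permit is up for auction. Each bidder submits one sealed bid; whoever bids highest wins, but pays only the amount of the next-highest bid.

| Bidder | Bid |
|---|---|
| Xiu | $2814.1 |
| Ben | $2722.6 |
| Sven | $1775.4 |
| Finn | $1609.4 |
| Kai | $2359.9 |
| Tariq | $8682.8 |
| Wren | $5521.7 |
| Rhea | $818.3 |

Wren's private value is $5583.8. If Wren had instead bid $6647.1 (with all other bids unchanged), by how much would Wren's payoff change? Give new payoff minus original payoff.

The highest bid among the other bidders is $8682.8; Wren's bid doesn't change that.
Original bid $5521.7: Wren is not highest (top rival bid is $8682.8); payoff $0.
Alternative bid $6647.1: Wren is not highest (top rival bid is $8682.8); payoff $0.
Change in payoff = $0 − ($0) = $0.

$0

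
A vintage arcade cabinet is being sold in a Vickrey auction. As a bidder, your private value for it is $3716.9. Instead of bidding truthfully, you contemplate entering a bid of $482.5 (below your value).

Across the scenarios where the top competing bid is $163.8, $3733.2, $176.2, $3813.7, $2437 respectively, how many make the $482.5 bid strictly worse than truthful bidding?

1

The deviation hurts exactly when the highest competing bid lies strictly between $482.5 and $3716.9 — underbidding then forfeits a profitable win.
$163.8: below both → same outcome either way.
$3733.2: above both → same outcome either way.
$176.2: below both → same outcome either way.
$3813.7: above both → same outcome either way.
$2437: inside the interval → strictly worse (loss $1279.9).
Count: 1.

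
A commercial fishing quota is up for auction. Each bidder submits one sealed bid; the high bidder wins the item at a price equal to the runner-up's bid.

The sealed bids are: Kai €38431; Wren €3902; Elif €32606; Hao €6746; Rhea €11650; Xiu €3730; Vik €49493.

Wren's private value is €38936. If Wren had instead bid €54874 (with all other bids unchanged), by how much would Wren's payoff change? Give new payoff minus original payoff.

−€10557

The highest bid among the other bidders is €49493; Wren's bid doesn't change that.
Original bid €3902: Wren is not highest (top rival bid is €49493); payoff €0.
Alternative bid €54874: Wren is highest, pays the top rival bid €49493; payoff €38936 − €49493 = −€10557.
Change in payoff = −€10557 − (€0) = −€10557.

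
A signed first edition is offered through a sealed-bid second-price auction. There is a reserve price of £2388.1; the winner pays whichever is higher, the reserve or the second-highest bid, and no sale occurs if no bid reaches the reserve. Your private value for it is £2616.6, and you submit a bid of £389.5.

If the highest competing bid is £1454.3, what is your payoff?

Your bid £389.5 is below the highest competing bid £1454.3, so you lose. Payoff £0.

£0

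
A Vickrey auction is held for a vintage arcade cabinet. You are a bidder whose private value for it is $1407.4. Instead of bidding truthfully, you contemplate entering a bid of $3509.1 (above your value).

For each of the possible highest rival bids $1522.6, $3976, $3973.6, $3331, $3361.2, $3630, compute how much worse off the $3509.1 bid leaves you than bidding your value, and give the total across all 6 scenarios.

The deviation costs you only when the competing bid falls strictly between $1407.4 and $3509.1; elsewhere both bids give the same outcome.
$1522.6: truthful payoff $0, deviation payoff −$115.2 → loss $115.2.
$3976: outcomes coincide → loss $0.
$3973.6: outcomes coincide → loss $0.
$3331: truthful payoff $0, deviation payoff −$1923.6 → loss $1923.6.
$3361.2: truthful payoff $0, deviation payoff −$1953.8 → loss $1953.8.
$3630: outcomes coincide → loss $0.
Total loss = $115.2 + $1923.6 + $1953.8 = $3992.6.

$3992.6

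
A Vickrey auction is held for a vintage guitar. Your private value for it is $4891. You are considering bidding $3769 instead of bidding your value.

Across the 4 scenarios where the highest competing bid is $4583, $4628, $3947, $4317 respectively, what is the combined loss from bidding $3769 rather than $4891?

The deviation costs you only when the competing bid falls strictly between $3769 and $4891; elsewhere both bids give the same outcome.
$4583: truthful payoff $308, deviation payoff $0 → loss $308.
$4628: truthful payoff $263, deviation payoff $0 → loss $263.
$3947: truthful payoff $944, deviation payoff $0 → loss $944.
$4317: truthful payoff $574, deviation payoff $0 → loss $574.
Total loss = $308 + $263 + $944 + $574 = $2089.

$2089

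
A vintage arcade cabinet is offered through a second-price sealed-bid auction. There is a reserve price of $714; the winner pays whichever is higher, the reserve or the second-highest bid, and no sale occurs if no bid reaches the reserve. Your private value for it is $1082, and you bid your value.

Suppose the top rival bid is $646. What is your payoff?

$368

Your bid $1082 is the highest and exceeds the reserve.
Price = max(second-highest bid, reserve) = max($646, $714) = $714.
Payoff = $1082 − $714 = $368.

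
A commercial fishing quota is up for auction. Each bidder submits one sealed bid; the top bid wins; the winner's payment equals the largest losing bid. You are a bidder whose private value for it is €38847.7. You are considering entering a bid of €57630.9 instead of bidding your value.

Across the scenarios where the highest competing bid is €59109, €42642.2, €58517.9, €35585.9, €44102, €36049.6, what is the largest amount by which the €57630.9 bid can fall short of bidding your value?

€5254.3

€59109: same outcome either way → loss €0.
€42642.2: truthful gives €0, deviation gives −€3794.5 → loss €3794.5.
€58517.9: same outcome either way → loss €0.
€35585.9: same outcome either way → loss €0.
€44102: truthful gives €0, deviation gives −€5254.3 → loss €5254.3.
€36049.6: same outcome either way → loss €0.
Maximum loss: €5254.3.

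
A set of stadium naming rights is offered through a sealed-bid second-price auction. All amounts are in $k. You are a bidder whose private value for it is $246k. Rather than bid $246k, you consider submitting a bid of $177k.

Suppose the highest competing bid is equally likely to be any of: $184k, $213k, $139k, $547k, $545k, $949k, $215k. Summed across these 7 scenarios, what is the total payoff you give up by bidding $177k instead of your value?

$126k

The deviation costs you only when the competing bid falls strictly between $177k and $246k; elsewhere both bids give the same outcome.
$184k: truthful payoff $62k, deviation payoff $0k → loss $62k.
$213k: truthful payoff $33k, deviation payoff $0k → loss $33k.
$139k: outcomes coincide → loss $0k.
$547k: outcomes coincide → loss $0k.
$545k: outcomes coincide → loss $0k.
$949k: outcomes coincide → loss $0k.
$215k: truthful payoff $31k, deviation payoff $0k → loss $31k.
Total loss = $62k + $33k + $31k = $126k.
In a second-price auction your bid sets only whether you win, not what you pay, so bidding your true value is weakly dominant.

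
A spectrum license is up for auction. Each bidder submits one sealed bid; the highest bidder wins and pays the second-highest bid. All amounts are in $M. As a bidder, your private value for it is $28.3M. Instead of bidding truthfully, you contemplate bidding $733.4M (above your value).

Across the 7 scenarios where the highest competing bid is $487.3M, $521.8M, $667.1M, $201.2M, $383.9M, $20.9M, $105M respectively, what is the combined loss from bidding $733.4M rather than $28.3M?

The deviation costs you only when the competing bid falls strictly between $28.3M and $733.4M; elsewhere both bids give the same outcome.
$487.3M: truthful payoff $0M, deviation payoff −$459M → loss $459M.
$521.8M: truthful payoff $0M, deviation payoff −$493.5M → loss $493.5M.
$667.1M: truthful payoff $0M, deviation payoff −$638.8M → loss $638.8M.
$201.2M: truthful payoff $0M, deviation payoff −$172.9M → loss $172.9M.
$383.9M: truthful payoff $0M, deviation payoff −$355.6M → loss $355.6M.
$20.9M: outcomes coincide → loss $0M.
$105M: truthful payoff $0M, deviation payoff −$76.7M → loss $76.7M.
Total loss = $459M + $493.5M + $638.8M + $172.9M + $355.6M + $76.7M = $2196.5M.

$2196.5M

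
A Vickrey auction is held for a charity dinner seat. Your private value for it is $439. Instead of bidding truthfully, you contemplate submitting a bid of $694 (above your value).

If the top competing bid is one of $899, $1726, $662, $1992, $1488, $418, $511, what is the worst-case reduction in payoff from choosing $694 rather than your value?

$899: same outcome either way → loss $0.
$1726: same outcome either way → loss $0.
$662: truthful gives $0, deviation gives −$223 → loss $223.
$1992: same outcome either way → loss $0.
$1488: same outcome either way → loss $0.
$418: same outcome either way → loss $0.
$511: truthful gives $0, deviation gives −$72 → loss $72.
Maximum loss: $223.

$223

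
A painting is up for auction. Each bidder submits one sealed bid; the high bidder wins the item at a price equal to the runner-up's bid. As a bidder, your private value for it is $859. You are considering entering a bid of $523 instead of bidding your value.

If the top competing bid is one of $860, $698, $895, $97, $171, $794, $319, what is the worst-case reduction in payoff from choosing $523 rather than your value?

$860: same outcome either way → loss $0.
$698: truthful gives $161, deviation gives $0 → loss $161.
$895: same outcome either way → loss $0.
$97: same outcome either way → loss $0.
$171: same outcome either way → loss $0.
$794: truthful gives $65, deviation gives $0 → loss $65.
$319: same outcome either way → loss $0.
Maximum loss: $161.

$161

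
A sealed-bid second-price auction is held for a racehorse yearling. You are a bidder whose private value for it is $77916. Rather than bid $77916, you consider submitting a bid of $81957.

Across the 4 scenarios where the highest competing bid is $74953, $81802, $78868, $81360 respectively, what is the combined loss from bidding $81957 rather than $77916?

The deviation costs you only when the competing bid falls strictly between $77916 and $81957; elsewhere both bids give the same outcome.
$74953: outcomes coincide → loss $0.
$81802: truthful payoff $0, deviation payoff −$3886 → loss $3886.
$78868: truthful payoff $0, deviation payoff −$952 → loss $952.
$81360: truthful payoff $0, deviation payoff −$3444 → loss $3444.
Total loss = $3886 + $952 + $3444 = $8282.

$8282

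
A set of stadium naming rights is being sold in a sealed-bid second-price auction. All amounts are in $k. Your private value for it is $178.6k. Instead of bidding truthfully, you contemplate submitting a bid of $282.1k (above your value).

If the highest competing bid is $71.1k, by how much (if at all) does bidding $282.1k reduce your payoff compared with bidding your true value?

$0k

Bidding your value $178.6k: you win (since $178.6k > $71.1k) and pay $71.1k. Payoff $107.5k.
Bidding $282.1k: you win and pay $71.1k. Payoff $178.6k − $71.1k = $107.5k.
Difference = $107.5k − $107.5k = $0k; both bids lead to the same outcome because the competing bid is below both your value and your alternative bid.
In a second-price auction your bid sets only whether you win, not what you pay, so bidding your true value is weakly dominant.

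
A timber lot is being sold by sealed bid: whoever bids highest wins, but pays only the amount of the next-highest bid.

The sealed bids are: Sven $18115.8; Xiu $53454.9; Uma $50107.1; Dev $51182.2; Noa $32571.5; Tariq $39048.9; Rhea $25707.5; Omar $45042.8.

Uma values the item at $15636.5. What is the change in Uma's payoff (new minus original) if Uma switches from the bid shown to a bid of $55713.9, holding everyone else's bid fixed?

The highest bid among the other bidders is $53454.9; Uma's bid doesn't change that.
Original bid $50107.1: Uma is not highest (top rival bid is $53454.9); payoff $0.
Alternative bid $55713.9: Uma is highest, pays the top rival bid $53454.9; payoff $15636.5 − $53454.9 = −$37818.4.
Change in payoff = −$37818.4 − ($0) = −$37818.4.

−$37818.4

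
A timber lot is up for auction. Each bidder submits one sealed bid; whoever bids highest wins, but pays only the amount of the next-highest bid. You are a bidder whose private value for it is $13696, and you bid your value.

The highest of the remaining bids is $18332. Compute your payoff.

$0

Your bid $13696 is below the highest competing bid $18332, so you lose.
A losing bidder pays nothing and receives nothing: payoff = $0.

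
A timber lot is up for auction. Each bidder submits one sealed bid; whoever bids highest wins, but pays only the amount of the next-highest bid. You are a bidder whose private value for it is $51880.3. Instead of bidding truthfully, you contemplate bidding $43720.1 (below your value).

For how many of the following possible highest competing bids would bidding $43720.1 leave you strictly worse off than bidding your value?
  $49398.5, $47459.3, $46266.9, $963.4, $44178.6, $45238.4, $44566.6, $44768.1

7

The deviation hurts exactly when the highest competing bid lies strictly between $43720.1 and $51880.3 — underbidding then forfeits a profitable win.
$49398.5: inside the interval → strictly worse (loss $2481.8).
$47459.3: inside the interval → strictly worse (loss $4421).
$46266.9: inside the interval → strictly worse (loss $5613.4).
$963.4: below both → same outcome either way.
$44178.6: inside the interval → strictly worse (loss $7701.7).
$45238.4: inside the interval → strictly worse (loss $6641.9).
$44566.6: inside the interval → strictly worse (loss $7313.7).
$44768.1: inside the interval → strictly worse (loss $7112.2).
Count: 7.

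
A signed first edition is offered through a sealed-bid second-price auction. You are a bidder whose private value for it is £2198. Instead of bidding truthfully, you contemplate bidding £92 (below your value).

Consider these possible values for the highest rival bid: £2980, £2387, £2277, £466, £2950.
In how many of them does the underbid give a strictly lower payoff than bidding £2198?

The deviation hurts exactly when the highest competing bid lies strictly between £92 and £2198 — underbidding then forfeits a profitable win.
£2980: above both → same outcome either way.
£2387: above both → same outcome either way.
£2277: above both → same outcome either way.
£466: inside the interval → strictly worse (loss £1732).
£2950: above both → same outcome either way.
Count: 1.

1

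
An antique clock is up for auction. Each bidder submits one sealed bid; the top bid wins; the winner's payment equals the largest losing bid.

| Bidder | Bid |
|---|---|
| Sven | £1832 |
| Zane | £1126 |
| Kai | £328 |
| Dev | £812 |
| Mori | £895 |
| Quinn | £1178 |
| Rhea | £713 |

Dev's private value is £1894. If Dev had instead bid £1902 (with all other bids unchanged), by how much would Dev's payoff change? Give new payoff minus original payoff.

£62

The highest bid among the other bidders is £1832; Dev's bid doesn't change that.
Original bid £812: Dev is not highest (top rival bid is £1832); payoff £0.
Alternative bid £1902: Dev is highest, pays the top rival bid £1832; payoff £1894 − £1832 = £62.
Change in payoff = £62 − (£0) = £62.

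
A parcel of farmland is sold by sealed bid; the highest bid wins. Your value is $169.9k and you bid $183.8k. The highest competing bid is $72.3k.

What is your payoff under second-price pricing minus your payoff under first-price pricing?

$111.5k

You have the highest bid, so you win under either rule.
Second-price: pay $72.3k → payoff $97.6k.
First-price: pay your own bid $183.8k → payoff −$13.9k.
Difference = $97.6k − (−$13.9k) = $111.5k.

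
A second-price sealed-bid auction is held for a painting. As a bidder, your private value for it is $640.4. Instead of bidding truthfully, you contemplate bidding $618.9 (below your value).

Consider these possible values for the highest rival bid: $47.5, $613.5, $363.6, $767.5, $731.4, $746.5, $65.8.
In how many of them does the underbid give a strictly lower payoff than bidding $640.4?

The deviation hurts exactly when the highest competing bid lies strictly between $618.9 and $640.4 — underbidding then forfeits a profitable win.
$47.5: below both → same outcome either way.
$613.5: below both → same outcome either way.
$363.6: below both → same outcome either way.
$767.5: above both → same outcome either way.
$731.4: above both → same outcome either way.
$746.5: above both → same outcome either way.
$65.8: below both → same outcome either way.
Count: 0.

0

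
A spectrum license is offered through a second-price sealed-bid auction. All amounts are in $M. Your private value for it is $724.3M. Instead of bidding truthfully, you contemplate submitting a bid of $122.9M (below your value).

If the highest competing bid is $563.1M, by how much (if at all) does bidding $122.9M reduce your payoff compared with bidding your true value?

Bidding your value $724.3M: you win (since $724.3M > $563.1M) and pay $563.1M. Payoff $161.2M.
Bidding $122.9M: you lose. Payoff $0M.
The competing bid $563.1M lies between your shaded bid and your value, so underbidding forfeits an item you could have won at a profitable price.
Loss from deviating = $161.2M − ($0M) = $161.2M.

$161.2M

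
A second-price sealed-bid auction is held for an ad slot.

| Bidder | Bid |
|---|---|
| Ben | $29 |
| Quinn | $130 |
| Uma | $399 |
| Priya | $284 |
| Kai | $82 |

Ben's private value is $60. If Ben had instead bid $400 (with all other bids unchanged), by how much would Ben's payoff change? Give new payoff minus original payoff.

The highest bid among the other bidders is $399; Ben's bid doesn't change that.
Original bid $29: Ben is not highest (top rival bid is $399); payoff $0.
Alternative bid $400: Ben is highest, pays the top rival bid $399; payoff $60 − $399 = −$339.
Change in payoff = −$339 − ($0) = −$339.

−$339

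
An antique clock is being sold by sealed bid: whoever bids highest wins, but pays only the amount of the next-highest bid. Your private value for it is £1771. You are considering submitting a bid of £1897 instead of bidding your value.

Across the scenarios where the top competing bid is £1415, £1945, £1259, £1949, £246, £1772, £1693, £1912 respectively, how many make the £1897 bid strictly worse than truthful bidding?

1

The deviation hurts exactly when the highest competing bid lies strictly between £1771 and £1897 — overbidding then wins at a price above your value.
£1415: below both → same outcome either way.
£1945: above both → same outcome either way.
£1259: below both → same outcome either way.
£1949: above both → same outcome either way.
£246: below both → same outcome either way.
£1772: inside the interval → strictly worse (loss £1).
£1693: below both → same outcome either way.
£1912: above both → same outcome either way.
Count: 1.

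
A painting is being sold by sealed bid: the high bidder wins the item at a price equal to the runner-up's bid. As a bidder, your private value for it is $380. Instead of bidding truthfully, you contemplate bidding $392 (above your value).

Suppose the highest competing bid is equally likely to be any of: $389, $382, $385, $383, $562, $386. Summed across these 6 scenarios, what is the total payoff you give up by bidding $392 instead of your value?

$25

The deviation costs you only when the competing bid falls strictly between $380 and $392; elsewhere both bids give the same outcome.
$389: truthful payoff $0, deviation payoff −$9 → loss $9.
$382: truthful payoff $0, deviation payoff −$2 → loss $2.
$385: truthful payoff $0, deviation payoff −$5 → loss $5.
$383: truthful payoff $0, deviation payoff −$3 → loss $3.
$562: outcomes coincide → loss $0.
$386: truthful payoff $0, deviation payoff −$6 → loss $6.
Total loss = $9 + $2 + $5 + $3 + $6 = $25.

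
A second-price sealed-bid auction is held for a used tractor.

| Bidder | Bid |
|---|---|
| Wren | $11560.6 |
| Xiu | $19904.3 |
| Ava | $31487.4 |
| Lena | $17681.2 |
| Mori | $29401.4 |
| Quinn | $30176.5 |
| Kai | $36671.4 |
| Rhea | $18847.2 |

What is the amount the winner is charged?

Highest bid: Kai at $36671.4, so Kai wins.
Second-highest bid: Ava at $31487.4 — that is the price the winner pays.

$31487.4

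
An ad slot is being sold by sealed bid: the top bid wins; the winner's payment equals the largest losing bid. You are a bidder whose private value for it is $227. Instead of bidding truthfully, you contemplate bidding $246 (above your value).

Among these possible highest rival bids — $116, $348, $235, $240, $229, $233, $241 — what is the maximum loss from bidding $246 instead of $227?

$14

$116: same outcome either way → loss $0.
$348: same outcome either way → loss $0.
$235: truthful gives $0, deviation gives −$8 → loss $8.
$240: truthful gives $0, deviation gives −$13 → loss $13.
$229: truthful gives $0, deviation gives −$2 → loss $2.
$233: truthful gives $0, deviation gives −$6 → loss $6.
$241: truthful gives $0, deviation gives −$14 → loss $14.
Maximum loss: $14.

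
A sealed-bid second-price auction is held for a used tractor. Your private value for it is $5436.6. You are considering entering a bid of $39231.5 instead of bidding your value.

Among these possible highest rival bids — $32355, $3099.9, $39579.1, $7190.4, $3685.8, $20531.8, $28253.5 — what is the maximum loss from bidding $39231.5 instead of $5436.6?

$26918.4

$32355: truthful gives $0, deviation gives −$26918.4 → loss $26918.4.
$3099.9: same outcome either way → loss $0.
$39579.1: same outcome either way → loss $0.
$7190.4: truthful gives $0, deviation gives −$1753.8 → loss $1753.8.
$3685.8: same outcome either way → loss $0.
$20531.8: truthful gives $0, deviation gives −$15095.2 → loss $15095.2.
$28253.5: truthful gives $0, deviation gives −$22816.9 → loss $22816.9.
Maximum loss: $26918.4.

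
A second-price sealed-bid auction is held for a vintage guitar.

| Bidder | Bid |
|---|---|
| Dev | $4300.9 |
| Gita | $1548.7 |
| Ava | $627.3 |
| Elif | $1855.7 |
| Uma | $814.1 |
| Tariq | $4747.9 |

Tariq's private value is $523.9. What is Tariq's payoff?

Highest bid: Tariq at $4747.9, so Tariq wins.
Second-highest bid: Dev at $4300.9 — that is the price the winner pays.
Tariq's payoff = value − price = $523.9 − $4300.9 = −$3777.

−$3777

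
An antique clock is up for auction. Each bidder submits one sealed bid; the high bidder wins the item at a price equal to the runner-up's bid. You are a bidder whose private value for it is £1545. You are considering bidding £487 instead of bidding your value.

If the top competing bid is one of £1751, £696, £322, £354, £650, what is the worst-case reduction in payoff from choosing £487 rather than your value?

£1751: same outcome either way → loss £0.
£696: truthful gives £849, deviation gives £0 → loss £849.
£322: same outcome either way → loss £0.
£354: same outcome either way → loss £0.
£650: truthful gives £895, deviation gives £0 → loss £895.
Maximum loss: £895.

£895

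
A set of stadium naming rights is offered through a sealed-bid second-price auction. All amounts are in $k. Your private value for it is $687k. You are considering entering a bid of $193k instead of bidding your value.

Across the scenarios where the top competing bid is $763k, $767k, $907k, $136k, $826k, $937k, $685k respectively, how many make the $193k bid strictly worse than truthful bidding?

The deviation hurts exactly when the highest competing bid lies strictly between $193k and $687k — underbidding then forfeits a profitable win.
$763k: above both → same outcome either way.
$767k: above both → same outcome either way.
$907k: above both → same outcome either way.
$136k: below both → same outcome either way.
$826k: above both → same outcome either way.
$937k: above both → same outcome either way.
$685k: inside the interval → strictly worse (loss $2k).
Count: 1.

1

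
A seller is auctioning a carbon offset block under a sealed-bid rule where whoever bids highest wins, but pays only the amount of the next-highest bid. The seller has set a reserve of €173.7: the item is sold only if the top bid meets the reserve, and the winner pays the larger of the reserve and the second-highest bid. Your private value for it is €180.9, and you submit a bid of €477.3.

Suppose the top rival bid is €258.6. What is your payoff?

−€77.7

Your bid €477.3 is the highest and exceeds the reserve.
Price = max(second-highest bid, reserve) = max(€258.6, €173.7) = €258.6.
Payoff = €180.9 − €258.6 = −€77.7.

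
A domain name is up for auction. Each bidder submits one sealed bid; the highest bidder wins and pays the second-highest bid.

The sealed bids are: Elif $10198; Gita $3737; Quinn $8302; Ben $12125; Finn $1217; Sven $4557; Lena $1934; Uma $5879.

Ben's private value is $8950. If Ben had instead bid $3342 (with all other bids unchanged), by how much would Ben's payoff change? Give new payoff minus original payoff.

The highest bid among the other bidders is $10198; Ben's bid doesn't change that.
Original bid $12125: Ben is highest, pays the top rival bid $10198; payoff $8950 − $10198 = −$1248.
Alternative bid $3342: Ben is not highest (top rival bid is $10198); payoff $0.
Change in payoff = $0 − (−$1248) = $1248.

$1248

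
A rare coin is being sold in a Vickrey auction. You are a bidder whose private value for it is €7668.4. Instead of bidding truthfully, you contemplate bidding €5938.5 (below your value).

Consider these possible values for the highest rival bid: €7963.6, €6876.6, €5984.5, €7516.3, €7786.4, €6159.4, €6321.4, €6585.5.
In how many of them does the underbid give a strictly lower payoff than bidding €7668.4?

6

The deviation hurts exactly when the highest competing bid lies strictly between €5938.5 and €7668.4 — underbidding then forfeits a profitable win.
€7963.6: above both → same outcome either way.
€6876.6: inside the interval → strictly worse (loss €791.8).
€5984.5: inside the interval → strictly worse (loss €1683.9).
€7516.3: inside the interval → strictly worse (loss €152.1).
€7786.4: above both → same outcome either way.
€6159.4: inside the interval → strictly worse (loss €1509).
€6321.4: inside the interval → strictly worse (loss €1347).
€6585.5: inside the interval → strictly worse (loss €1082.9).
Count: 6.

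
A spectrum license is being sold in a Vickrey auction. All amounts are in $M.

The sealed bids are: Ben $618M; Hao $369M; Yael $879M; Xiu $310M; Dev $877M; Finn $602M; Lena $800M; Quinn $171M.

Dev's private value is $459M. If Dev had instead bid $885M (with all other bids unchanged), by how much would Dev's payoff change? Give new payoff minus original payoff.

−$420M

The highest bid among the other bidders is $879M; Dev's bid doesn't change that.
Original bid $877M: Dev is not highest (top rival bid is $879M); payoff $0M.
Alternative bid $885M: Dev is highest, pays the top rival bid $879M; payoff $459M − $879M = −$420M.
Change in payoff = −$420M − ($0M) = −$420M.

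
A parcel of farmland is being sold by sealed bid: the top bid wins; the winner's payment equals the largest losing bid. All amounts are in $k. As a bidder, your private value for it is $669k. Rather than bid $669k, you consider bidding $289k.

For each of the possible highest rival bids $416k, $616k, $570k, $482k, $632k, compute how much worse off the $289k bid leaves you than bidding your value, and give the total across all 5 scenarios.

$629k

The deviation costs you only when the competing bid falls strictly between $289k and $669k; elsewhere both bids give the same outcome.
$416k: truthful payoff $253k, deviation payoff $0k → loss $253k.
$616k: truthful payoff $53k, deviation payoff $0k → loss $53k.
$570k: truthful payoff $99k, deviation payoff $0k → loss $99k.
$482k: truthful payoff $187k, deviation payoff $0k → loss $187k.
$632k: truthful payoff $37k, deviation payoff $0k → loss $37k.
Total loss = $253k + $53k + $99k + $187k + $37k = $629k.
In a second-price auction your bid sets only whether you win, not what you pay, so bidding your true value is weakly dominant.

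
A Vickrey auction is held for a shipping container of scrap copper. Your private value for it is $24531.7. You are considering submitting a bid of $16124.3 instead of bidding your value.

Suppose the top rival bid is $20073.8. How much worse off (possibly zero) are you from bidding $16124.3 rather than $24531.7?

$4457.9

Bidding your value $24531.7: you win (since $24531.7 > $20073.8) and pay $20073.8. Payoff $4457.9.
Bidding $16124.3: you lose. Payoff $0.
The competing bid $20073.8 lies between your shaded bid and your value, so underbidding forfeits an item you could have won at a profitable price.
Loss from deviating = $4457.9 − ($0) = $4457.9.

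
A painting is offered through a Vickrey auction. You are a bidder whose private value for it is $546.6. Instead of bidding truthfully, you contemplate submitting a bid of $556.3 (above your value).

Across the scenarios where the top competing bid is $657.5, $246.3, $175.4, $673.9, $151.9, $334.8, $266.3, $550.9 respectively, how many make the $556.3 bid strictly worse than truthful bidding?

1

The deviation hurts exactly when the highest competing bid lies strictly between $546.6 and $556.3 — overbidding then wins at a price above your value.
$657.5: above both → same outcome either way.
$246.3: below both → same outcome either way.
$175.4: below both → same outcome either way.
$673.9: above both → same outcome either way.
$151.9: below both → same outcome either way.
$334.8: below both → same outcome either way.
$266.3: below both → same outcome either way.
$550.9: inside the interval → strictly worse (loss $4.3).
Count: 1.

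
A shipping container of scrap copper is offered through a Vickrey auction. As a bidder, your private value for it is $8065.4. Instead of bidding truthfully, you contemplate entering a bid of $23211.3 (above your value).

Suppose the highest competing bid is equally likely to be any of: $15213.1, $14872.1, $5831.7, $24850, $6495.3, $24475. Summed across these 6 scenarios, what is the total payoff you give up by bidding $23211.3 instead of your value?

The deviation costs you only when the competing bid falls strictly between $8065.4 and $23211.3; elsewhere both bids give the same outcome.
$15213.1: truthful payoff $0, deviation payoff −$7147.7 → loss $7147.7.
$14872.1: truthful payoff $0, deviation payoff −$6806.7 → loss $6806.7.
$5831.7: outcomes coincide → loss $0.
$24850: outcomes coincide → loss $0.
$6495.3: outcomes coincide → loss $0.
$24475: outcomes coincide → loss $0.
Total loss = $7147.7 + $6806.7 = $13954.4.
Because the price is fixed by the runner-up's bid, deviating from your value can only change a good outcome into a bad one — never the reverse.

$13954.4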